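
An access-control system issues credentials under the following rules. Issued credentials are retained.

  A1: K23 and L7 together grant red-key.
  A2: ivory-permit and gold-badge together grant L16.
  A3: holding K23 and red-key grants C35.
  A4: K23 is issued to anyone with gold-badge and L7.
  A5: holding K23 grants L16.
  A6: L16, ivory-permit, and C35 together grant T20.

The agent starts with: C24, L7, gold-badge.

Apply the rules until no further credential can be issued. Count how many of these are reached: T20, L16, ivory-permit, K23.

Holding gold-badge and L7 grants K23 (A4).
Holding K23 grants L16 (A5).
T20 would need L16, ivory-permit, and C35 (A6), but ivory-permit is never granted.
L16: reached.
No rule produces ivory-permit, and it is not given.
K23: reached.
Reached: L16 and K23 — 2 of the 4.

2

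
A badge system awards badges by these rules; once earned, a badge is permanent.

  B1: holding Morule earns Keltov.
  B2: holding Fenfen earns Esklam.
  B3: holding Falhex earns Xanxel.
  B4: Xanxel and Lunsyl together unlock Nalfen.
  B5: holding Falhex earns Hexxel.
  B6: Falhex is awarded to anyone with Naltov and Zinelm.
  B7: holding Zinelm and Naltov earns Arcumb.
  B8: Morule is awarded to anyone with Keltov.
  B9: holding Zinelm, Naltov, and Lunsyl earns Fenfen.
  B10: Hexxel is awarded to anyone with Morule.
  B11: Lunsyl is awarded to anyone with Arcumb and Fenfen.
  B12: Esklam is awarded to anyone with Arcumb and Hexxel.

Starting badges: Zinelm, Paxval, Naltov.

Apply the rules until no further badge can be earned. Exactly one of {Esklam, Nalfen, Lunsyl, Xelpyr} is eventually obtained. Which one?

With Zinelm and Naltov, Arcumb is earned (B7).
With Naltov and Zinelm, Falhex is earned (B6).
With Falhex, Hexxel is earned (B5).
With Arcumb and Hexxel, Esklam is earned (B12).
Lunsyl would need Arcumb and Fenfen (B11), but Fenfen is never earned. No rule produces Xelpyr, and it is not given. Nalfen would need Xanxel and Lunsyl (B4), but Lunsyl is never earned.

Esklam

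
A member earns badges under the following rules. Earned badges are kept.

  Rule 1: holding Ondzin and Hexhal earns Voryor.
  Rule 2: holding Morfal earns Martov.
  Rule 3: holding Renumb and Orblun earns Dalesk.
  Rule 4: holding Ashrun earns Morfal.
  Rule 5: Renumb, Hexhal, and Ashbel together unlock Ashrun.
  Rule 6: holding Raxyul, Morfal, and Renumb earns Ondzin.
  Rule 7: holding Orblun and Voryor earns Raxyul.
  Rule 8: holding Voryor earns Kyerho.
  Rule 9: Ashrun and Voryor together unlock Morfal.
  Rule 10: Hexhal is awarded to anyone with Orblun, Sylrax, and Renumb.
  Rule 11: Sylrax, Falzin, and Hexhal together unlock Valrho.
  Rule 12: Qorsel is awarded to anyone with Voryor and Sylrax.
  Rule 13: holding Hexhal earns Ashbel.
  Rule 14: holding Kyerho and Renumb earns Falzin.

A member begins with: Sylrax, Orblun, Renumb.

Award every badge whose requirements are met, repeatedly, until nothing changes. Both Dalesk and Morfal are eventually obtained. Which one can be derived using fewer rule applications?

Dalesk

Dalesk: With Renumb and Orblun, Dalesk is earned (Rule 3). [1 rule application]
Morfal: With Orblun, Sylrax, and Renumb, Hexhal is earned (Rule 10). With Hexhal, Ashbel is earned (Rule 13). With Renumb, Hexhal, and Ashbel, Ashrun is earned (Rule 5). With Ashrun, Morfal is earned (Rule 4). [4 rule applications]
Dalesk needs fewer.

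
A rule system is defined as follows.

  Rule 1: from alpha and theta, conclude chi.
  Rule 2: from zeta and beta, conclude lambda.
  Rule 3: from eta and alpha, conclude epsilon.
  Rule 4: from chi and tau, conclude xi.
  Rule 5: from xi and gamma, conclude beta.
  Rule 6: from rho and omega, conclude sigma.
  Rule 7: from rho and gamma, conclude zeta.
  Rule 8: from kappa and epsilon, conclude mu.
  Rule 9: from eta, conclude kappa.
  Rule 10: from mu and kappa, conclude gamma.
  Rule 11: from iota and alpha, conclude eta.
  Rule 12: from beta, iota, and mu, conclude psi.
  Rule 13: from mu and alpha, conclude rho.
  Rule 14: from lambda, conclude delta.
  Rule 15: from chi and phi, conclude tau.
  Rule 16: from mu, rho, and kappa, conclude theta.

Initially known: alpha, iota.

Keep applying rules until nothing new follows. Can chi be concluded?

From iota and alpha, Rule 11 gives eta.
From eta and alpha, Rule 3 gives epsilon.
From eta, Rule 9 gives kappa.
kappa and epsilon hold, so mu follows (Rule 8).
From mu and alpha, Rule 13 gives rho.
From mu, rho, and kappa, Rule 16 gives theta.
alpha and theta hold, so chi follows (Rule 1).

Yes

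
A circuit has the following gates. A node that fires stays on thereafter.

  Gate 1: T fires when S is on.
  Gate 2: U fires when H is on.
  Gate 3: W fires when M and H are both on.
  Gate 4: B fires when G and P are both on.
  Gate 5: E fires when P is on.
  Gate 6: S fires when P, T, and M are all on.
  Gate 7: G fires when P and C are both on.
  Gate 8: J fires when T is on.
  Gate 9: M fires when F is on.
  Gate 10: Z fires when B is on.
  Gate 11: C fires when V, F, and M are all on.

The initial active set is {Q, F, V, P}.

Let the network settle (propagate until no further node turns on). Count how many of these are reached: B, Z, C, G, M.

5

Gate 9: F on → M on.
Gate 11: V, F, and M on → C on.
Gate 7: P and C on → G on.
G and P are on, so B fires (Gate 4).
Gate 10: B on → Z on.
B: reached.
Z: reached.
C: reached.
G: reached.
M: reached.
All 5 are reached.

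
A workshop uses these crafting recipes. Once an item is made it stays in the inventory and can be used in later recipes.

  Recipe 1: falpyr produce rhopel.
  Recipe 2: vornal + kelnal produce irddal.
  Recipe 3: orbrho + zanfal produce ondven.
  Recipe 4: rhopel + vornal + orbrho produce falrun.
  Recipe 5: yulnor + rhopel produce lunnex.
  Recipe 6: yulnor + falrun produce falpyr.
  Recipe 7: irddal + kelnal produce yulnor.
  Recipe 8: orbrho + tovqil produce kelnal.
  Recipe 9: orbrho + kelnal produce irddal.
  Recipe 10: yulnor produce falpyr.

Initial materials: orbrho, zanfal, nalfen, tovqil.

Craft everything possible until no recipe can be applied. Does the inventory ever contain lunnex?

orbrho + tovqil → kelnal (Recipe 8).
Using Recipe 9, orbrho and kelnal make irddal.
Using Recipe 7, irddal and kelnal make yulnor.
Using Recipe 10, yulnor makes falpyr.
falpyr → rhopel (Recipe 1).
Using Recipe 5, yulnor and rhopel make lunnex.

Yes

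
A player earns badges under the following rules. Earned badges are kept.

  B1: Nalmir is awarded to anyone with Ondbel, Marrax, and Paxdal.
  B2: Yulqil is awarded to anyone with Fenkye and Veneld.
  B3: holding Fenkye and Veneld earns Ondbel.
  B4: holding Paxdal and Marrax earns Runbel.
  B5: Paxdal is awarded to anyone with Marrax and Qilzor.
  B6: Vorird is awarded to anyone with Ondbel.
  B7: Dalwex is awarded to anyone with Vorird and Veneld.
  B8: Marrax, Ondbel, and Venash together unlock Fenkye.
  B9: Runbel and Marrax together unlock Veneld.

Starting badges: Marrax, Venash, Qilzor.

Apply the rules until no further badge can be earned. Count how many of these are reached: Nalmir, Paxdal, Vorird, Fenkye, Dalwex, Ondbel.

1

With Marrax and Qilzor, Paxdal is earned (B5).
Nalmir would need Ondbel, Marrax, and Paxdal (B1), but Ondbel is never earned.
Paxdal: reached.
Vorird would need Ondbel (B6), but Ondbel is never earned.
Fenkye would need Marrax, Ondbel, and Venash (B8), but Ondbel is never earned.
Dalwex would need Vorird and Veneld (B7), but Vorird is never earned.
Ondbel would need Fenkye and Veneld (B3), but Fenkye is never earned.
Reached: Paxdal — 1 of the 6.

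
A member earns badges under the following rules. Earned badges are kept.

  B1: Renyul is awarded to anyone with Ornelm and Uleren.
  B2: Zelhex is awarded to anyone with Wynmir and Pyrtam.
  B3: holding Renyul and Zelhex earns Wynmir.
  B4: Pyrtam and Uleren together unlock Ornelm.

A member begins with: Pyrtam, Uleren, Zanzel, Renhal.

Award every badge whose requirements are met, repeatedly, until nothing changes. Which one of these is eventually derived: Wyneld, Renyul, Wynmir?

With Pyrtam and Uleren, Ornelm is earned (B4).
With Ornelm and Uleren, Renyul is earned (B1).
Wynmir would need Renyul and Zelhex (B3), but Zelhex is never earned. No rule produces Wyneld, and it is not given.

Renyul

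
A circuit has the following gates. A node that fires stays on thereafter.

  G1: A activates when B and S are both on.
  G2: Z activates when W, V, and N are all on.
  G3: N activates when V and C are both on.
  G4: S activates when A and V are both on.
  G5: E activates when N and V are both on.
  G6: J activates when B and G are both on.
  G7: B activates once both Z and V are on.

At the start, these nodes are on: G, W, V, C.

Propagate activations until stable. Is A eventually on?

A would need B and S (G1), but S never turns on.

No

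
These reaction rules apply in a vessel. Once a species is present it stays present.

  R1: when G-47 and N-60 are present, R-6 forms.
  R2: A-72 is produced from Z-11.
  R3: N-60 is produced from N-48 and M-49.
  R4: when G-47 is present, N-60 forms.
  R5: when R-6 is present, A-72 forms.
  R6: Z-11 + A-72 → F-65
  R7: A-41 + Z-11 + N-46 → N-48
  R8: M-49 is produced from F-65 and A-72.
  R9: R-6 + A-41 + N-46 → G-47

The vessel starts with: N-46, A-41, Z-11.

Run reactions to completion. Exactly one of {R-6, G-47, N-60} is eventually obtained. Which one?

A-41, Z-11, and N-46 present → N-48 forms (R7).
Z-11 present → A-72 forms (R2).
Z-11 and A-72 present → F-65 forms (R6).
F-65 and A-72 present → M-49 forms (R8).
N-48 and M-49 present → N-60 forms (R3).
G-47 would need R-6, A-41, and N-46 (R9), but R-6 never forms. R-6 would need G-47 and N-60 (R1), but G-47 never forms.

N-60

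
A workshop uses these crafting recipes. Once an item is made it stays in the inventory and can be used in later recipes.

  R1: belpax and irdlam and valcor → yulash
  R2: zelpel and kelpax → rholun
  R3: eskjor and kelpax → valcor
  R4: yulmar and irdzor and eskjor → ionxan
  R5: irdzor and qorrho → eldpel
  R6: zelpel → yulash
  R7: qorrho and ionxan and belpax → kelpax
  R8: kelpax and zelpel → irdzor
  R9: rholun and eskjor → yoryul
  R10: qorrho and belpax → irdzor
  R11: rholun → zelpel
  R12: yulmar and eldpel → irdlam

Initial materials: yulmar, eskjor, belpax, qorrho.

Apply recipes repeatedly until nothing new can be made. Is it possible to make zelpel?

No

zelpel would need rholun (R11), but rholun is never obtained.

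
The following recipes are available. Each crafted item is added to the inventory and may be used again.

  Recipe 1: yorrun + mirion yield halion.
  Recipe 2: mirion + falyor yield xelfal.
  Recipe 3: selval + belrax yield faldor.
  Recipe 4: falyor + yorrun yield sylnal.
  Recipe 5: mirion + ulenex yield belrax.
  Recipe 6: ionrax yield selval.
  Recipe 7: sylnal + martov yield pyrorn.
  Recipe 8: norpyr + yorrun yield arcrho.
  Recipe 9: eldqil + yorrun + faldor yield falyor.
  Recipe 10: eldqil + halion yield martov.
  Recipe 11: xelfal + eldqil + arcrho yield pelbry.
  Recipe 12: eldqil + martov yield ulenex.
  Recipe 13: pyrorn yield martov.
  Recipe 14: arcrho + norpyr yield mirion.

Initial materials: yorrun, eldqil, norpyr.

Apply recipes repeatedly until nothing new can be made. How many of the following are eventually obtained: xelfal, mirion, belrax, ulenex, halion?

4

Using Recipe 8, norpyr and yorrun make arcrho.
Using Recipe 14, arcrho and norpyr make mirion.
Using Recipe 1, yorrun and mirion make halion.
eldqil + halion → martov (Recipe 10).
Using Recipe 12, eldqil and martov make ulenex.
mirion + ulenex → belrax (Recipe 5).
xelfal would need mirion and falyor (Recipe 2), but falyor is never obtained.
mirion: reached.
belrax: reached.
ulenex: reached.
halion: reached.
Reached: mirion, belrax, ulenex, and halion — 4 of the 5.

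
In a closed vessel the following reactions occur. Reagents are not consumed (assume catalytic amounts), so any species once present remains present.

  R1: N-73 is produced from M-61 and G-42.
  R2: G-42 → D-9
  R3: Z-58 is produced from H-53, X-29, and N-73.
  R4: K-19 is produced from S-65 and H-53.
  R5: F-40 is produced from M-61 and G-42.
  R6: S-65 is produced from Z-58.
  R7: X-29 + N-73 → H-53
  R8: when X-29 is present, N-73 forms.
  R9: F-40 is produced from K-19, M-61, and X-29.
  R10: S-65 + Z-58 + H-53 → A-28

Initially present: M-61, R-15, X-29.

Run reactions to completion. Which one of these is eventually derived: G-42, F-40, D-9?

F-40

X-29 present → N-73 forms (R8).
X-29 and N-73 present → H-53 forms (R7).
H-53, X-29, and N-73 present → Z-58 forms (R3).
Z-58 present → S-65 forms (R6).
S-65 and H-53 present → K-19 forms (R4).
K-19, M-61, and X-29 present → F-40 forms (R9).
D-9 would need G-42 (R2), but G-42 never forms. No rule produces G-42, and it is not given.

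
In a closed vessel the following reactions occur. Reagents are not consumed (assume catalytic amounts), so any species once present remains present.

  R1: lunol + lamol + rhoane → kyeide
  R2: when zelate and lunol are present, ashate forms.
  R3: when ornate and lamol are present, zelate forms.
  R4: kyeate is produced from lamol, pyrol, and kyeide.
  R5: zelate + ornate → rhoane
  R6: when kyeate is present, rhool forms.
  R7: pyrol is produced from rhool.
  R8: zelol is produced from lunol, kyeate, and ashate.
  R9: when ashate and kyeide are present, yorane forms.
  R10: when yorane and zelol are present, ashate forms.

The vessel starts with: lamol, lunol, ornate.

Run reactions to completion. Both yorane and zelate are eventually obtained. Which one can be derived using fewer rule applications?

zelate

zelate: ornate and lamol present → zelate forms (R3). [1 rule application]
yorane: ornate and lamol present → zelate forms (R3). zelate and ornate present → rhoane forms (R5). zelate and lunol present → ashate forms (R2). lunol, lamol, and rhoane present → kyeide forms (R1). ashate and kyeide present → yorane forms (R9). [5 rule applications]
zelate needs fewer.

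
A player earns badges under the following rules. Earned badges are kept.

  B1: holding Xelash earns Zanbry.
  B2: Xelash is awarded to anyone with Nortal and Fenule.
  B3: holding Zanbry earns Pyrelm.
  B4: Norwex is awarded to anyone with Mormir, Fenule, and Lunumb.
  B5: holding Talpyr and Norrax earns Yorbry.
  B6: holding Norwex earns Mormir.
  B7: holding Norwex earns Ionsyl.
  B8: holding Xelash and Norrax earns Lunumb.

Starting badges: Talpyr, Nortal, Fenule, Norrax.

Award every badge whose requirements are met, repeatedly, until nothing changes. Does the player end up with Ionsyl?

No

Ionsyl would need Norwex (B7), but Norwex is never earned.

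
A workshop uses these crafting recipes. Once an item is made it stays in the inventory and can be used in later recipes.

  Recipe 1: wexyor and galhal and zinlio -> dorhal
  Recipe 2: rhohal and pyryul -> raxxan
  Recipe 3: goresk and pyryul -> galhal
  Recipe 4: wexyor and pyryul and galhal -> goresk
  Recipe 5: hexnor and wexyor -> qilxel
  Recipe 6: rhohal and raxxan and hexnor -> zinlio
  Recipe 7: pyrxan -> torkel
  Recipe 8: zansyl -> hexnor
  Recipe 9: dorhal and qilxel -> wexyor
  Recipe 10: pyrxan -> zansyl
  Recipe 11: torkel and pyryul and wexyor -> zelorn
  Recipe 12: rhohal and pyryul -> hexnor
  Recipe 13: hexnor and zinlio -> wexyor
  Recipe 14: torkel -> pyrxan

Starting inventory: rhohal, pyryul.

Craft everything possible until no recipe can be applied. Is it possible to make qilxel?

Yes

rhohal and pyryul -> raxxan (Recipe 2).
Using Recipe 12, rhohal and pyryul make hexnor.
rhohal and raxxan and hexnor -> zinlio (Recipe 6).
Using Recipe 13, hexnor and zinlio make wexyor.
Using Recipe 5, hexnor and wexyor make qilxel.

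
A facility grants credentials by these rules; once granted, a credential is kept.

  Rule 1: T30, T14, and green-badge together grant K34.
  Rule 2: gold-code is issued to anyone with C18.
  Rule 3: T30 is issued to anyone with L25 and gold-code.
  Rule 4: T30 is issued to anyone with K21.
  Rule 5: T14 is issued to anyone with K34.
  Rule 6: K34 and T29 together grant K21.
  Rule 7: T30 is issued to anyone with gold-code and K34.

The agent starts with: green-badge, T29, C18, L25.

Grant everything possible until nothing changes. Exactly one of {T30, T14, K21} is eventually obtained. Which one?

Holding C18 grants gold-code (Rule 2).
Holding L25 and gold-code grants T30 (Rule 3).
K21 would need K34 and T29 (Rule 6), but K34 is never granted. T14 would need K34 (Rule 5), but K34 is never granted.

T30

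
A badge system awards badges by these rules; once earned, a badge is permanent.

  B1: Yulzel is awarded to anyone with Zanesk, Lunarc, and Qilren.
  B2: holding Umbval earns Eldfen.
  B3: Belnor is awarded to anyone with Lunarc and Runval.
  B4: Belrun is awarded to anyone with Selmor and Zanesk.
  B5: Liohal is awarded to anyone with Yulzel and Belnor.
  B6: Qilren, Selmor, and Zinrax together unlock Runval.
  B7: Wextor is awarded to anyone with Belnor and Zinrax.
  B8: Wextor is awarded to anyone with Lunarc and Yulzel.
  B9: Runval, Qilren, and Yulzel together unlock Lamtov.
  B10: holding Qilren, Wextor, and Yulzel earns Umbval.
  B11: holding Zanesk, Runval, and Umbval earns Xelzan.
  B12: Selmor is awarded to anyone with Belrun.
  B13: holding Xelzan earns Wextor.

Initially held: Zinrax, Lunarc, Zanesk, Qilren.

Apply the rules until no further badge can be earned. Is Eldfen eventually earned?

With Zanesk, Lunarc, and Qilren, Yulzel is earned (B1).
With Lunarc and Yulzel, Wextor is earned (B8).
With Qilren, Wextor, and Yulzel, Umbval is earned (B10).
With Umbval, Eldfen is earned (B2).

Yes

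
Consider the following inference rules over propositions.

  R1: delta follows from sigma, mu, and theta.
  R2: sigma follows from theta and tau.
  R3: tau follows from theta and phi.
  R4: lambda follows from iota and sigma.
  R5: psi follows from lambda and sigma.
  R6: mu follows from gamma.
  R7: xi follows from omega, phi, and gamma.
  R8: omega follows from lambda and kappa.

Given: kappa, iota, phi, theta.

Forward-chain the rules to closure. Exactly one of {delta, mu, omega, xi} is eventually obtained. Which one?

omega

From theta and phi, R3 gives tau.
theta and tau hold, so sigma follows (R2).
From iota and sigma, R4 gives lambda.
lambda and kappa hold, so omega follows (R8).
xi would need omega, phi, and gamma (R7), but gamma is never established. mu would need gamma (R6), but gamma is never established. delta would need sigma, mu, and theta (R1), but mu is never established.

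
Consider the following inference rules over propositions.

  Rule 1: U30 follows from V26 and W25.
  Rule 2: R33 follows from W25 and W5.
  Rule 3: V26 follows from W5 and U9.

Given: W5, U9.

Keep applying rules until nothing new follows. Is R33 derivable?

No

R33 would need W25 and W5 (Rule 2), but W25 is never established.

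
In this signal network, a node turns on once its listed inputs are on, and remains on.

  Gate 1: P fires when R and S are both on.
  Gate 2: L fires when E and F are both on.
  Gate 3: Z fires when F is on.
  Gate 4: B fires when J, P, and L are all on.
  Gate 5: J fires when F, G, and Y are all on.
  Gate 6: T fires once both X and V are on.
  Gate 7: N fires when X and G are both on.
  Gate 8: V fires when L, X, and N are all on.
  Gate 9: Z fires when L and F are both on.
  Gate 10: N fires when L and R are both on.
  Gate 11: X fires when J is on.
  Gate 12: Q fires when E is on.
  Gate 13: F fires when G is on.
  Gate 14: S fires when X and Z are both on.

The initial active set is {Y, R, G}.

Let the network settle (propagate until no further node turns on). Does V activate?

No

V would need L, X, and N (Gate 8), but L never turns on.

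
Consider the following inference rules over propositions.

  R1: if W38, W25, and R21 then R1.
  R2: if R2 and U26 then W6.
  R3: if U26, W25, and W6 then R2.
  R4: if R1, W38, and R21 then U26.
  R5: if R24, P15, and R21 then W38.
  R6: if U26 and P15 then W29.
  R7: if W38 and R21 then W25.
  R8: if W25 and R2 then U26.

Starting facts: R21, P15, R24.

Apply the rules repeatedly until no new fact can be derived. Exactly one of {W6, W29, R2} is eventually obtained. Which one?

W29

R24, P15, and R21 hold, so W38 follows (R5).
From W38 and R21, R7 gives W25.
From W38, W25, and R21, R1 gives R1.
From R1, W38, and R21, R4 gives U26.
U26 and P15 hold, so W29 follows (R6).
W6 would need R2 and U26 (R2), but R2 is never established. R2 would need U26, W25, and W6 (R3), but W6 is never established.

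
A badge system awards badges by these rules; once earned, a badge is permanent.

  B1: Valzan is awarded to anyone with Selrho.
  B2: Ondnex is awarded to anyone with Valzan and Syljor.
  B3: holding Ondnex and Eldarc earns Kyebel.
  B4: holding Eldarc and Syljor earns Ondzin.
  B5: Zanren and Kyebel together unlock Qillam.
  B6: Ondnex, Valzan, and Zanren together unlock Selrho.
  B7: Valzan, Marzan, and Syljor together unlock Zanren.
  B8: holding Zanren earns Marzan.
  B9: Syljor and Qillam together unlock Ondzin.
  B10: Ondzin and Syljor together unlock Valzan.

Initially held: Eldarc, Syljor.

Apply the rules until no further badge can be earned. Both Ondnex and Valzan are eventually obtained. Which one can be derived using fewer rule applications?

Valzan

Valzan: With Eldarc and Syljor, Ondzin is earned (B4). With Ondzin and Syljor, Valzan is earned (B10). [2 rule applications]
Ondnex: With Eldarc and Syljor, Ondzin is earned (B4). With Ondzin and Syljor, Valzan is earned (B10). With Valzan and Syljor, Ondnex is earned (B2). [3 rule applications]
Valzan needs fewer.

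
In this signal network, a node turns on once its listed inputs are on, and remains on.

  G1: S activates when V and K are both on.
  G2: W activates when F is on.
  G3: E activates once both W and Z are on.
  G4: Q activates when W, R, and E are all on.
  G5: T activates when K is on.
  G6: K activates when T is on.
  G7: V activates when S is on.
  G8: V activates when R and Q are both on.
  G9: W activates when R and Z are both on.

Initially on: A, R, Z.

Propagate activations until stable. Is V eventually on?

Yes

R and Z are on, so W activates (G9).
W and Z are on, so E activates (G3).
W, R, and E are on, so Q activates (G4).
G8: R and Q on → V on.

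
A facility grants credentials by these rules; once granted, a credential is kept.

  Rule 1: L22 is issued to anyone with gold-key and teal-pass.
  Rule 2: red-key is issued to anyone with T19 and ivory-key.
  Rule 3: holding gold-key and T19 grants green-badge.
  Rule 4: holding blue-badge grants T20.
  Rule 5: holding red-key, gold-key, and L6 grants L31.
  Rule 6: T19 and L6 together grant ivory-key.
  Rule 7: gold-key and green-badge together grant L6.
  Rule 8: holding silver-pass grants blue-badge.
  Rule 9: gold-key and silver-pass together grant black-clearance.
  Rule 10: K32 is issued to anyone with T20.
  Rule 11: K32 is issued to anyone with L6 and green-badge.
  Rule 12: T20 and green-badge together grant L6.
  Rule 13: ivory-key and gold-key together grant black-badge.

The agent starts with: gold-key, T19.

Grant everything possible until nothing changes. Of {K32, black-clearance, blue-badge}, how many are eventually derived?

1

Holding gold-key and T19 grants green-badge (Rule 3).
Holding gold-key and green-badge grants L6 (Rule 7).
Holding L6 and green-badge grants K32 (Rule 11).
K32: reached.
black-clearance would need gold-key and silver-pass (Rule 9), but silver-pass is never granted.
blue-badge would need silver-pass (Rule 8), but silver-pass is never granted.
Reached: K32 — 1 of the 3.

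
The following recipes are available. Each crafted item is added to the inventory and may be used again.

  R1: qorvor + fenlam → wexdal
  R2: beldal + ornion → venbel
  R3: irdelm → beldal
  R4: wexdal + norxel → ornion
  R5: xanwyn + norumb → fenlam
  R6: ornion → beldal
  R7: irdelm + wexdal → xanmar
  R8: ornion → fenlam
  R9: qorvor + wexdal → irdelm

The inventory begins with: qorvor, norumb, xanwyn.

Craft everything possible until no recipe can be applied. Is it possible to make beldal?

xanwyn + norumb → fenlam (R5).
qorvor + fenlam → wexdal (R1).
Using R9, qorvor and wexdal make irdelm.
irdelm → beldal (R3).

Yes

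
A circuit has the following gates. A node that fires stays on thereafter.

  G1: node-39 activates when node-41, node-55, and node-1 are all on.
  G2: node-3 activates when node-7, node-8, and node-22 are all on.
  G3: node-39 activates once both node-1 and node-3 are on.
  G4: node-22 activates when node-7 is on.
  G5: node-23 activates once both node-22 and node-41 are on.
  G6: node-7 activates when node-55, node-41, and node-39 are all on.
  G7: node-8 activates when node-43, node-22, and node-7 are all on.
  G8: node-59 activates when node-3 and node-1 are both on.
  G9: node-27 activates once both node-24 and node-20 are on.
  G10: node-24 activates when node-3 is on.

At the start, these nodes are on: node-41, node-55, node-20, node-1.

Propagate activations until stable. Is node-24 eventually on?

node-24 would need node-3 (G10), but node-3 never turns on.

No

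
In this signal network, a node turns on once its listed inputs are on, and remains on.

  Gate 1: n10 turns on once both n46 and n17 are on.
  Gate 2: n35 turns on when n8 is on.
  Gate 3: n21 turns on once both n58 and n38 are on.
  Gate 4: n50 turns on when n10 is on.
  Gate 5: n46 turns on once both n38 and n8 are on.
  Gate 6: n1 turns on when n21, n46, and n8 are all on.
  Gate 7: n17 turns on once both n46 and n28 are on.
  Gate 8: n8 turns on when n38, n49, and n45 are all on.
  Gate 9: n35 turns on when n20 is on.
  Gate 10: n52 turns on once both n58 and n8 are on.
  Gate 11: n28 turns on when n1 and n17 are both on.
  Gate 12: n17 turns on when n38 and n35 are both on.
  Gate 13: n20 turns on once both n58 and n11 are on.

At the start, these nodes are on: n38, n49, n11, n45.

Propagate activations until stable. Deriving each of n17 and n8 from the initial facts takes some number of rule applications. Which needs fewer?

n8: Gate 8: n38, n49, and n45 on → n8 on. [1 rule application]
n17: Gate 8: n38, n49, and n45 on → n8 on. n8 is on, so n35 turns on (Gate 2). Gate 12: n38 and n35 on → n17 on. [3 rule applications]
n8 needs fewer.

n8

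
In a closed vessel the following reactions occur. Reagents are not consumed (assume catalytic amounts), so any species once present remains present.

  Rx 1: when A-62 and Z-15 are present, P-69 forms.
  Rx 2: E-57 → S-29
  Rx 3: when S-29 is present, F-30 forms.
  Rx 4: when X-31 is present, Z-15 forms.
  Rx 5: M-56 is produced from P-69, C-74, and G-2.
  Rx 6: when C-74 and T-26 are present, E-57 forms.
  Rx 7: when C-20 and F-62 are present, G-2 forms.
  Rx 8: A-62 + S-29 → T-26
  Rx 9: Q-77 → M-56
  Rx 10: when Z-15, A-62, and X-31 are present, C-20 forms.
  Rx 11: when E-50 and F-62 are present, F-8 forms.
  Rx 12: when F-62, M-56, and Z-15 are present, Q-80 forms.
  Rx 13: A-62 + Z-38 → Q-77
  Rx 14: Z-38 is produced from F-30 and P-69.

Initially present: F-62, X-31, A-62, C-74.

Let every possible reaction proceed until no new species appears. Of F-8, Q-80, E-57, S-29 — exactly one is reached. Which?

X-31 present → Z-15 forms (Rx 4).
A-62 and Z-15 present → P-69 forms (Rx 1).
Z-15, A-62, and X-31 present → C-20 forms (Rx 10).
C-20 and F-62 present → G-2 forms (Rx 7).
P-69, C-74, and G-2 present → M-56 forms (Rx 5).
F-62, M-56, and Z-15 present → Q-80 forms (Rx 12).
E-57 would need C-74 and T-26 (Rx 6), but T-26 never forms. S-29 would need E-57 (Rx 2), but E-57 never forms. F-8 would need E-50 and F-62 (Rx 11), but E-50 never forms.

Q-80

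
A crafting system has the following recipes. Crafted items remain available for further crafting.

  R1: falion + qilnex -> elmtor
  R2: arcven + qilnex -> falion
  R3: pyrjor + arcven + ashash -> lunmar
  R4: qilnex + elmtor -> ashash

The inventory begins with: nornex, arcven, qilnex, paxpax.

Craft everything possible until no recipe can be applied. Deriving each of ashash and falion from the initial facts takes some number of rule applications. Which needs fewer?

falion

falion: Using R2, arcven and qilnex make falion. [1 rule application]
ashash: arcven + qilnex -> falion (R2). falion + qilnex -> elmtor (R1). qilnex + elmtor -> ashash (R4). [3 rule applications]
falion needs fewer.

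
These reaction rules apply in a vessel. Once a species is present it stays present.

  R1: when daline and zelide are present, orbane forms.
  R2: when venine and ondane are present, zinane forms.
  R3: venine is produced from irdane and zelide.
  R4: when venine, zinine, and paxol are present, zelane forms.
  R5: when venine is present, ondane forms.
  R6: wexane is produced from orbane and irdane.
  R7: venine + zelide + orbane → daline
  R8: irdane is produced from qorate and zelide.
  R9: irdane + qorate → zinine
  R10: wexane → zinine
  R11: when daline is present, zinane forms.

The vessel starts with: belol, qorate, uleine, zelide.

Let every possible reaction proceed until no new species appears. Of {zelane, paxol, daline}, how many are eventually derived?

zelane would need venine, zinine, and paxol (R4), but paxol never forms.
No rule produces paxol, and it is not given.
daline would need venine, zelide, and orbane (R7), but orbane never forms.
None of the 3 are reached.

0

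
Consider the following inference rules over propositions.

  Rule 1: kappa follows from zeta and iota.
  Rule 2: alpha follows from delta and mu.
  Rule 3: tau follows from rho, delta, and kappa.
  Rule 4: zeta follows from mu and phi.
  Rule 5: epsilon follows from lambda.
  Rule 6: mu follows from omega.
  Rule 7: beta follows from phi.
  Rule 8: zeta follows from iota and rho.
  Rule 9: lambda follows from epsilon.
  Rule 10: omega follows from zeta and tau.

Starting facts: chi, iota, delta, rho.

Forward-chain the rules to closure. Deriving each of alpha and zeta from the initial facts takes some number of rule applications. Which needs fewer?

zeta: From iota and rho, Rule 8 gives zeta. [1 rule application]
alpha: From iota and rho, Rule 8 gives zeta. From zeta and iota, Rule 1 gives kappa. From rho, delta, and kappa, Rule 3 gives tau. From zeta and tau, Rule 10 gives omega. From omega, Rule 6 gives mu. delta and mu hold, so alpha follows (Rule 2). [6 rule applications]
zeta needs fewer.

zeta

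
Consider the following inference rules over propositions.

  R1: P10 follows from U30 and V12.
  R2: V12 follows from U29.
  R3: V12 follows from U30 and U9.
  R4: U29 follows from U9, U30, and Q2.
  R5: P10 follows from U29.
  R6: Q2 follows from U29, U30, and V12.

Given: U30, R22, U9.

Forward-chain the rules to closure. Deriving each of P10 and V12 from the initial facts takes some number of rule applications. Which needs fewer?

V12

V12: U30 and U9 hold, so V12 follows (R3). [1 rule application]
P10: From U30 and U9, R3 gives V12. From U30 and V12, R1 gives P10. [2 rule applications]
V12 needs fewer.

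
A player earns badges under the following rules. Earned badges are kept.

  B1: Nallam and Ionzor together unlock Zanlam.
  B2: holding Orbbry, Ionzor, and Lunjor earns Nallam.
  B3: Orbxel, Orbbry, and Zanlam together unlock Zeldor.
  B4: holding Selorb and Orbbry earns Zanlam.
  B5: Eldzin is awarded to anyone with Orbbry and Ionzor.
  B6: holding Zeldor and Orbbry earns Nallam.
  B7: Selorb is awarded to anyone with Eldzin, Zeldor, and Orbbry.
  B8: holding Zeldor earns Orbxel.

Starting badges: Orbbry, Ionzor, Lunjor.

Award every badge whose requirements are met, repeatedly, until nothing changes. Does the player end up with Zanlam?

Yes

With Orbbry, Ionzor, and Lunjor, Nallam is earned (B2).
With Nallam and Ionzor, Zanlam is earned (B1).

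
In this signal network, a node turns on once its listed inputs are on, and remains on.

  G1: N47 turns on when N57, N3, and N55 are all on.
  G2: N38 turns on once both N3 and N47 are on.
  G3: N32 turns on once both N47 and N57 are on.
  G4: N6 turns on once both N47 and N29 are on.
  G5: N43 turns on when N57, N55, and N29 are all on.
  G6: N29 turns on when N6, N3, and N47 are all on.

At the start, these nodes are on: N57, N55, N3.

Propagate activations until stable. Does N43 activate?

N43 would need N57, N55, and N29 (G5), but N29 never turns on.

No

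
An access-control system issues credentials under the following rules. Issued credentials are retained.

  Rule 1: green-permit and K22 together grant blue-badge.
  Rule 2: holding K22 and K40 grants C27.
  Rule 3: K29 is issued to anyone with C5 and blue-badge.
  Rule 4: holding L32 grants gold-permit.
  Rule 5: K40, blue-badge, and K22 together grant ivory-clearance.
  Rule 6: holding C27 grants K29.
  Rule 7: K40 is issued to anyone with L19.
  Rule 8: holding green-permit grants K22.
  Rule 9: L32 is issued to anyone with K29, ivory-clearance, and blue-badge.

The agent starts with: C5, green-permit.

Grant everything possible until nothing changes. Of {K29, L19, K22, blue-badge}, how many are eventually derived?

3

Holding green-permit grants K22 (Rule 8).
Holding green-permit and K22 grants blue-badge (Rule 1).
Holding C5 and blue-badge grants K29 (Rule 3).
K29: reached.
No rule produces L19, and it is not given.
K22: reached.
blue-badge: reached.
Reached: K29, K22, and blue-badge — 3 of the 4.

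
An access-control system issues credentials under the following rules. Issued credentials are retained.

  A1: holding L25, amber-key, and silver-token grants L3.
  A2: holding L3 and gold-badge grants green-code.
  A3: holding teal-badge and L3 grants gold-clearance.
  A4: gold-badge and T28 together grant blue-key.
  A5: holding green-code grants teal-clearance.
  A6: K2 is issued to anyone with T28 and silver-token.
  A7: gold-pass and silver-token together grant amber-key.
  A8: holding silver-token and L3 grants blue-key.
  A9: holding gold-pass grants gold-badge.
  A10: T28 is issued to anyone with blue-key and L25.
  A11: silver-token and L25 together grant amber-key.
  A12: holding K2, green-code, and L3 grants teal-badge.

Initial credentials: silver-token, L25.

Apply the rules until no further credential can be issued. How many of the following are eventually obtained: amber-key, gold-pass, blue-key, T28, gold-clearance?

3

Holding silver-token and L25 grants amber-key (A11).
Holding L25, amber-key, and silver-token grants L3 (A1).
Holding silver-token and L3 grants blue-key (A8).
Holding blue-key and L25 grants T28 (A10).
amber-key: reached.
No rule produces gold-pass, and it is not given.
blue-key: reached.
T28: reached.
gold-clearance would need teal-badge and L3 (A3), but teal-badge is never granted.
Reached: amber-key, blue-key, and T28 — 3 of the 5.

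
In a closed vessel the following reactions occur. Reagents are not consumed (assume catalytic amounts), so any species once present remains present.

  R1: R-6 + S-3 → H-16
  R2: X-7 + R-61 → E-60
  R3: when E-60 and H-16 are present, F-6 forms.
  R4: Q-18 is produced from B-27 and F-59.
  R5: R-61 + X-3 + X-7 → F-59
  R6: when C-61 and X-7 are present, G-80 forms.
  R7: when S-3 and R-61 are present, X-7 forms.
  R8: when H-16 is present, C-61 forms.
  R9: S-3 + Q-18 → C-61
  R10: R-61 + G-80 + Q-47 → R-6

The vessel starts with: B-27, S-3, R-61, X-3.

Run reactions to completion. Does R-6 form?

R-6 would need R-61, G-80, and Q-47 (R10), but Q-47 never forms.

No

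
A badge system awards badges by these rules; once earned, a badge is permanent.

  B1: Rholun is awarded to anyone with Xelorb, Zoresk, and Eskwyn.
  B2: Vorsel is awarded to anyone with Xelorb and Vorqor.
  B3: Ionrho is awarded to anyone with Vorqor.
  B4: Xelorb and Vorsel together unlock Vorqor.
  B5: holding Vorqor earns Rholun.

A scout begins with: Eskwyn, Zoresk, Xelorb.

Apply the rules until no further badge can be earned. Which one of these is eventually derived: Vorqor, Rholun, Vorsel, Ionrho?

Rholun

With Xelorb, Zoresk, and Eskwyn, Rholun is earned (B1).
Ionrho would need Vorqor (B3), but Vorqor is never earned. Vorqor would need Xelorb and Vorsel (B4), but Vorsel is never earned. Vorsel would need Xelorb and Vorqor (B2), but Vorqor is never earned.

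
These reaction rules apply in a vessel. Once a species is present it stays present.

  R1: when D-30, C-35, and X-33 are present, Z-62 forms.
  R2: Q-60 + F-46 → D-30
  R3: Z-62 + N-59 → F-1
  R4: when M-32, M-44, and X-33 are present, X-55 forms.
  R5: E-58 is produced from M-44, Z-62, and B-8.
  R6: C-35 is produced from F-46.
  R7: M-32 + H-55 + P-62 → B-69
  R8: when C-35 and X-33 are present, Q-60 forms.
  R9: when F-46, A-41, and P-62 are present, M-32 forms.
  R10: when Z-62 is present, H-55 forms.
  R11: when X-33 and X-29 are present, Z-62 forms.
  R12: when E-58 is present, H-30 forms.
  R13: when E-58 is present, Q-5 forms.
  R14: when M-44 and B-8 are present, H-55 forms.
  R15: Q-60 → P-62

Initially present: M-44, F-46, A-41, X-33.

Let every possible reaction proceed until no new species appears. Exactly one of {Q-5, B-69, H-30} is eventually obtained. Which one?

B-69

F-46 present → C-35 forms (R6).
C-35 and X-33 present → Q-60 forms (R8).
Q-60 present → P-62 forms (R15).
Q-60 and F-46 present → D-30 forms (R2).
F-46, A-41, and P-62 present → M-32 forms (R9).
D-30, C-35, and X-33 present → Z-62 forms (R1).
Z-62 present → H-55 forms (R10).
M-32, H-55, and P-62 present → B-69 forms (R7).
Q-5 would need E-58 (R13), but E-58 never forms. H-30 would need E-58 (R12), but E-58 never forms.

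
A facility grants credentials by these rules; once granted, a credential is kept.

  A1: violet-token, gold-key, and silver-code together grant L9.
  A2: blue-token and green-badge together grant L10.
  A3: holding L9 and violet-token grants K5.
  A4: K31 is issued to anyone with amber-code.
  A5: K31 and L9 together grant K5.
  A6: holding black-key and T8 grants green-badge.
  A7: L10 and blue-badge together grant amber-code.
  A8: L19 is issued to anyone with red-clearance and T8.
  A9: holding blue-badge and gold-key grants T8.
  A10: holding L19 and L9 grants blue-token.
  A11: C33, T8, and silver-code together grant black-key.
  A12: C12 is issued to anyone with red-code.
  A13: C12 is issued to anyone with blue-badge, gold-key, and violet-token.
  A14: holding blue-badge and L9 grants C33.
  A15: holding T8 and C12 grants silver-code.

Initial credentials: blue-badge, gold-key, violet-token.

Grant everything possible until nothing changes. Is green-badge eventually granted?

Yes

Holding blue-badge and gold-key grants T8 (A9).
Holding blue-badge, gold-key, and violet-token grants C12 (A13).
Holding T8 and C12 grants silver-code (A15).
Holding violet-token, gold-key, and silver-code grants L9 (A1).
Holding blue-badge and L9 grants C33 (A14).
Holding C33, T8, and silver-code grants black-key (A11).
Holding black-key and T8 grants green-badge (A6).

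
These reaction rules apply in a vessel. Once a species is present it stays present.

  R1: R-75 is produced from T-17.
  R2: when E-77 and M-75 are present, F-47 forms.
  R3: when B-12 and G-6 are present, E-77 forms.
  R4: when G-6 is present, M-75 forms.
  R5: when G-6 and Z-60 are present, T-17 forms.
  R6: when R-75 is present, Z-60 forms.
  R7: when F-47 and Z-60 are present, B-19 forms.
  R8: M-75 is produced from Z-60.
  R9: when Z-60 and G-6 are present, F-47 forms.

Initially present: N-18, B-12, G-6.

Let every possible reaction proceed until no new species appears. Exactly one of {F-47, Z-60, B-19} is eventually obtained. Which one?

B-12 and G-6 present → E-77 forms (R3).
G-6 present → M-75 forms (R4).
E-77 and M-75 present → F-47 forms (R2).
B-19 would need F-47 and Z-60 (R7), but Z-60 never forms. Z-60 would need R-75 (R6), but R-75 never forms.

F-47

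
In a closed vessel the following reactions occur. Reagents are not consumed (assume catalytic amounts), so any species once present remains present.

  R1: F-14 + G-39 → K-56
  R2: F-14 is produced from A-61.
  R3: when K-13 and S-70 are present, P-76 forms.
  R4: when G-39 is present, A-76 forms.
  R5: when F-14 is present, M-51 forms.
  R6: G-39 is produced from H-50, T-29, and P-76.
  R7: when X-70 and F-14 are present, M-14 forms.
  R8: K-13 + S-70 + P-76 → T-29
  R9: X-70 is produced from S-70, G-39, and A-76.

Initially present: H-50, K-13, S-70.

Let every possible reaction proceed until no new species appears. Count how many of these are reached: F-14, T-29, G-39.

2

K-13 and S-70 present → P-76 forms (R3).
K-13, S-70, and P-76 present → T-29 forms (R8).
H-50, T-29, and P-76 present → G-39 forms (R6).
F-14 would need A-61 (R2), but A-61 never forms.
T-29: reached.
G-39: reached.
Reached: T-29 and G-39 — 2 of the 3.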